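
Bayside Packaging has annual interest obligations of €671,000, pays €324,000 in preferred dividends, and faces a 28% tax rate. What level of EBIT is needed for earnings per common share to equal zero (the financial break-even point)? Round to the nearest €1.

€1,121,000

Preferred dividends are paid after tax, so their pre-tax equivalent is €324,000 ÷ (1 − 0.28) = €450,000.00.
EPS = 0 when EBIT covers interest plus the pre-tax preferred burden: €671,000 + €450,000.00 = €1,121,000.00.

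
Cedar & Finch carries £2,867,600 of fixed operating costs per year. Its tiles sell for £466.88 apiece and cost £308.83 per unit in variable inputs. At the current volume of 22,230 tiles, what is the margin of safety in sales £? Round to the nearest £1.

£1,907,847

Contribution margin per unit = £466.88 − £308.83 = £158.05. Break-even units = £2,867,600 ÷ £158.05 = 18,143.63; break-even revenue = 18,143.63 × £466.88 = £8,470,895.84.
Current sales = 22,230 × £466.88 = £10,378,742.40.
Margin of safety = £10,378,742.40 − £8,470,895.84 = £1,907,847.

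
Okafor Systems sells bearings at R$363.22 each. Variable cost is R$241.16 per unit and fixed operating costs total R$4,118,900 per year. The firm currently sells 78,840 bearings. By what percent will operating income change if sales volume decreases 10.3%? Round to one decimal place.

Total contribution margin = 78,840 × R$122.06 = R$9,623,210.40.
Operating income = contribution − fixed costs = R$9,623,210.40 − R$4,118,900 = R$5,504,310.40.
So DOL = total CM / EBIT = R$9,623,210.40 / R$5,504,310.40 = 1.7483.
%ΔEBIT = DOL × %ΔSales = 1.7483 × -10.3% = -18.0%.

-18.0%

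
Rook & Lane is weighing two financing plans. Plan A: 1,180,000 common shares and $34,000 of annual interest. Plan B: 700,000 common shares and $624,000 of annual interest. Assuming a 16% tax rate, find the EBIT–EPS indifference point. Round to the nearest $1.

At indifference, (EBIT − 34,000)(1 − t)/1,180,000 = (EBIT − 624,000)(1 − t)/700,000.
The (1 − t) factor cancels: (EBIT − 34,000) × 700,000 = (EBIT − 624,000) × 1,180,000.
EBIT × (1,180,000 − 700,000) = 624,000 × 1,180,000 − 34,000 × 700,000 = 712,520,000,000, so EBIT = 712,520,000,000 ÷ 480,000 = 1,484,416.67.

$1,484,417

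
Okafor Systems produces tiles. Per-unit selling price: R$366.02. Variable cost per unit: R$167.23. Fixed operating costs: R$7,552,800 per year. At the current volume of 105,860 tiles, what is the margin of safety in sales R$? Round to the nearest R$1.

R$24,840,364

Each unit contributes R$366.02 − R$167.23 = R$198.79. Break-even units = R$7,552,800 ÷ R$198.79 = 37,993.86; break-even revenue = 37,993.86 × R$366.02 = R$13,906,513.69.
Actual sales revenue = 105,860 × R$366.02 = R$38,746,877.20.
Margin of safety = R$38,746,877.20 − R$13,906,513.69 = R$24,840,364.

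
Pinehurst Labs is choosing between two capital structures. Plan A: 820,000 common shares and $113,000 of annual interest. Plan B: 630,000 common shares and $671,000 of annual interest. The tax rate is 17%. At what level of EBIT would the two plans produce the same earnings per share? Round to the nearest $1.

$2,521,211

Set EPS_A = EPS_B: (EBIT − $113,000)(1 − 0.17) ÷ 820,000 = (EBIT − $671,000)(1 − 0.17) ÷ 630,000.
Cancelling (1 − t) and cross-multiplying: 630,000·(EBIT − 113,000) = 820,000·(EBIT − 671,000).
EBIT × (820,000 − 630,000) = 671,000 × 820,000 − 113,000 × 630,000 = 479,030,000,000, so EBIT = 479,030,000,000 ÷ 190,000 = 2,521,210.53.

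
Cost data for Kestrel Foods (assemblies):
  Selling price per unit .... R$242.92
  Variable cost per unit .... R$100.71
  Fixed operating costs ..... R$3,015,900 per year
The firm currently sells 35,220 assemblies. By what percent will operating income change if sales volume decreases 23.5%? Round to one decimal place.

-59.1%

At 35,220 units, contribution = 35,220 × R$142.21 = R$5,008,636.20.
Operating income = contribution − fixed costs = R$5,008,636.20 − R$3,015,900 = R$1,992,736.20.
So DOL = total CM / EBIT = R$5,008,636.20 / R$1,992,736.20 = 2.5134.
So EBIT moves 2.5134 × (-23.5%) = -59.1%.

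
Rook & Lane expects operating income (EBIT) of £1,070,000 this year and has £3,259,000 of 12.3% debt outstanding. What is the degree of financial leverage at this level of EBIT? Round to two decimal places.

Annual interest charges come to £400,857.00.
DFL = EBIT ÷ (EBIT − I) = £1,070,000 ÷ (£1,070,000 − £400,857.00) = £1,070,000 ÷ £669,143.00 = 1.5991.

1.60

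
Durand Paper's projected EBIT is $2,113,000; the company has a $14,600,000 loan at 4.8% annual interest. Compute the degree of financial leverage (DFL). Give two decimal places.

Annual interest charges come to $700,800.00.
DFL = EBIT ÷ (EBIT − I) = $2,113,000 ÷ ($2,113,000 − $700,800.00) = $2,113,000 ÷ $1,412,200.00 = 1.4962.

1.50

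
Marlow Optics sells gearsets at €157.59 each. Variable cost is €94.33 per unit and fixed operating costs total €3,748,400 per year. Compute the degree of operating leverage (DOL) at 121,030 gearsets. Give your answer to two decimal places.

At 121,030 units, contribution = 121,030 × €63.26 = €7,656,357.80.
Operating income = contribution − fixed costs = €7,656,357.80 − €3,748,400 = €3,907,957.80.
So DOL = total CM / EBIT = €7,656,357.80 / €3,907,957.80 = 1.9592.

1.96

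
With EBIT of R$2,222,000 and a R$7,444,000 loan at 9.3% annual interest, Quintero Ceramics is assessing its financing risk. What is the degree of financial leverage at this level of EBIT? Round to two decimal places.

Interest = R$692,292.00.
DFL = EBIT ÷ (EBIT − I) = R$2,222,000 ÷ (R$2,222,000 − R$692,292.00) = R$2,222,000 ÷ R$1,529,708.00 = 1.4526.

1.45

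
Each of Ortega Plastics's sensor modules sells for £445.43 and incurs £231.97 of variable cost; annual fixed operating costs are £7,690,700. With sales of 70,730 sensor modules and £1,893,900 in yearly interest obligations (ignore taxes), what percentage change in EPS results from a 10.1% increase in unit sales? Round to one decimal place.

Contribution at this volume is 70,730 × £213.46 = £15,098,025.80.
EBIT = £15,098,025.80 − £7,690,700 = £7,407,325.80.
Interest = £1,893,900.00, so EBIT − I = £5,513,425.80.
Degree of combined leverage = contribution ÷ (EBIT − I) = £15,098,025.80 ÷ £5,513,425.80 = 2.7384.
%ΔEPS = DCL × %ΔSales = 2.7384 × +10.1% = +27.7%.

+27.7%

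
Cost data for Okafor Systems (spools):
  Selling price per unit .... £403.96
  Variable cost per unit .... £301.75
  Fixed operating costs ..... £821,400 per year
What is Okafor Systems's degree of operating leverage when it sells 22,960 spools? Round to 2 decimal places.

1.54

Contribution at this volume is 22,960 × £102.21 = £2,346,741.60.
EBIT = £2,346,741.60 − £821,400 = £1,525,341.60.
DOL = contribution ÷ EBIT = £2,346,741.60 ÷ £1,525,341.60 = 1.5385.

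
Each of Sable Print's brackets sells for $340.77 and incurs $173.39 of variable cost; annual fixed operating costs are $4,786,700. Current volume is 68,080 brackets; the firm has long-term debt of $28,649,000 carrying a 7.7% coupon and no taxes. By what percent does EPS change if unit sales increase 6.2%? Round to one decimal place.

At 68,080 units, contribution = 68,080 × $167.38 = $11,395,230.40.
Subtracting fixed costs: EBIT = $11,395,230.40 − $4,786,700 = $6,608,530.40.
After interest of $2,205,973.00, pre-tax earnings = $4,402,557.40.
Degree of combined leverage = contribution ÷ (EBIT − I) = $11,395,230.40 ÷ $4,402,557.40 = 2.5883.
%ΔEPS = DCL × %ΔSales = 2.5883 × +6.2% = +16.0%.

+16.0%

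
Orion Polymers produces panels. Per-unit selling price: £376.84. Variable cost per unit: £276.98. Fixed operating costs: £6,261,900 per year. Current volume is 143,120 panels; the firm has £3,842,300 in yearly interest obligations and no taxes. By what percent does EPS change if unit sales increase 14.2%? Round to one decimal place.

At 143,120 units, contribution = 143,120 × £99.86 = £14,291,963.20.
Subtracting fixed costs: EBIT = £14,291,963.20 − £6,261,900 = £8,030,063.20.
Interest = £3,842,300.00, so EBIT − I = £4,187,763.20.
DCL = total CM / (EBIT − I) = £14,291,963.20 / £4,187,763.20 = 3.4128.
%ΔEPS = DCL × %ΔSales = 3.4128 × +14.2% = +48.5%.

+48.5%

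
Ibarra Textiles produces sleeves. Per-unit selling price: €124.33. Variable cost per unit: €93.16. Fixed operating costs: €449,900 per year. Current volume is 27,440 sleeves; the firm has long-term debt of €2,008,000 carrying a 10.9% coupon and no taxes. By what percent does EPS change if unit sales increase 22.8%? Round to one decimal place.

+104.5%

Contribution at this volume is 27,440 × €31.17 = €855,304.80.
EBIT = €855,304.80 − €449,900 = €405,404.80.
After interest of €218,872.00, pre-tax earnings = €186,532.80.
Degree of combined leverage = contribution ÷ (EBIT − I) = €855,304.80 ÷ €186,532.80 = 4.5853.
EPS therefore changes by 4.5853 × (+22.8%) = +104.5%.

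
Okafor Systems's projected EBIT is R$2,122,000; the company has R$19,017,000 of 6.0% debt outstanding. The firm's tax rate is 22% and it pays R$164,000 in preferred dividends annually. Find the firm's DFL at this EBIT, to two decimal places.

Interest = R$1,141,020.00.
Pre-tax preferred-dividend burden = R$164,000 ÷ (1 − 0.22) = R$210,256.41.
DFL = EBIT ÷ [EBIT − I − D_p/(1−t)] = R$2,122,000 ÷ [R$2,122,000 − R$1,141,020.00 − R$210,256.41] = R$2,122,000 ÷ R$770,723.59 = 2.7533.

2.75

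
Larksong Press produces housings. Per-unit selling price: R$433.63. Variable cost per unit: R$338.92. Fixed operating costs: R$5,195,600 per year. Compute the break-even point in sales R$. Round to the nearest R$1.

CM per unit = R$433.63 − R$338.92 = R$94.71; CM ratio = R$94.71 / R$433.63 = 0.2184.
Break-even sales = FC ÷ CM ratio = R$5,195,600 × R$433.63 / R$94.71 = R$23,788,069.

R$23,788,069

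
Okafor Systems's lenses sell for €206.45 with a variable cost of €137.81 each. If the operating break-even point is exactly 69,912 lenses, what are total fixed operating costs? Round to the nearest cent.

Unit CM = price − variable cost = €206.45 − €137.81 = €68.64.
Since BE = FC / CM, FC = 69,912 × €68.64 = €4,798,759.68.

€4,798,759.68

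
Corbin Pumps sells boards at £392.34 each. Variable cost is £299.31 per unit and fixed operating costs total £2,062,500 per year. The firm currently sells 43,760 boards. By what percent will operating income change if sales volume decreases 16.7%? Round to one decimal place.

-33.8%

Total contribution margin = 43,760 × £93.03 = £4,070,992.80.
Subtracting fixed costs: EBIT = £4,070,992.80 − £2,062,500 = £2,008,492.80.
DOL = contribution ÷ EBIT = £4,070,992.80 ÷ £2,008,492.80 = 2.0269.
%ΔEBIT = DOL × %ΔSales = 2.0269 × -16.7% = -33.8%.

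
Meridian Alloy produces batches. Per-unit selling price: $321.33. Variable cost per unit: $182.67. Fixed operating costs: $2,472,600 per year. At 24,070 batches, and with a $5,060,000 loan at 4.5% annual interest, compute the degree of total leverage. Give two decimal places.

5.24

At 24,070 units, contribution = 24,070 × $138.66 = $3,337,546.20.
Subtracting fixed costs: EBIT = $3,337,546.20 − $2,472,600 = $864,946.20. Interest = $227,700.00, so EBIT − I = $637,246.20.
Degree of total leverage = total CM / (EBIT − interest) = $3,337,546.20 / $637,246.20 = 5.2375.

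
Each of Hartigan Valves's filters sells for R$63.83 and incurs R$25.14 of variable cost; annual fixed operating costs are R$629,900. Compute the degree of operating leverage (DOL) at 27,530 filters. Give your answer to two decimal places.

Contribution at this volume is 27,530 × R$38.69 = R$1,065,135.70.
EBIT = R$1,065,135.70 − R$629,900 = R$435,235.70.
So DOL = total CM / EBIT = R$1,065,135.70 / R$435,235.70 = 2.4473.

2.45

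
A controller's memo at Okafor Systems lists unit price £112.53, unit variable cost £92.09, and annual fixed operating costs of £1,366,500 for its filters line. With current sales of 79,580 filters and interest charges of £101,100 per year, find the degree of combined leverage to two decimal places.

Total contribution margin = 79,580 × £20.44 = £1,626,615.20.
Operating income = contribution − fixed costs = £1,626,615.20 − £1,366,500 = £260,115.20. Interest = £101,100.00, so EBIT − I = £159,015.20.
Degree of total leverage = total CM / (EBIT − interest) = £1,626,615.20 / £159,015.20 = 10.2293.

10.23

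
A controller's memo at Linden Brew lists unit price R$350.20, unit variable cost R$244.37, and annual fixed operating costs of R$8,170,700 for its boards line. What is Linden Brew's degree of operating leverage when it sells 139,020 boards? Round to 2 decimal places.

Total contribution margin = 139,020 × R$105.83 = R$14,712,486.60.
Operating income = contribution − fixed costs = R$14,712,486.60 − R$8,170,700 = R$6,541,786.60.
Degree of operating leverage = R$14,712,486.60 / R$6,541,786.60 = 2.2490.

2.25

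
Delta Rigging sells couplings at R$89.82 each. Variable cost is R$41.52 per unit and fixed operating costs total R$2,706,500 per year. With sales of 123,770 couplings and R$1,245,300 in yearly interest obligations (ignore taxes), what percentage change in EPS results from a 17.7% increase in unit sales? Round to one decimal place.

Contribution at this volume is 123,770 × R$48.30 = R$5,978,091.00.
Subtracting fixed costs: EBIT = R$5,978,091.00 − R$2,706,500 = R$3,271,591.00.
After interest of R$1,245,300.00, pre-tax earnings = R$2,026,291.00.
Degree of combined leverage = contribution ÷ (EBIT − I) = R$5,978,091.00 ÷ R$2,026,291.00 = 2.9503.
%ΔEPS = DCL × %ΔSales = 2.9503 × +17.7% = +52.2%.

+52.2%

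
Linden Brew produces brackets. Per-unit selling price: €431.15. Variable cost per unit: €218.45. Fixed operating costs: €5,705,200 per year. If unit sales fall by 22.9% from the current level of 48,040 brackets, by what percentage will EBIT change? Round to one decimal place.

Total contribution margin = 48,040 × €212.70 = €10,218,108.00.
Operating income = contribution − fixed costs = €10,218,108.00 − €5,705,200 = €4,512,908.00.
So DOL = total CM / EBIT = €10,218,108.00 / €4,512,908.00 = 2.2642.
%ΔEBIT = DOL × %ΔSales = 2.2642 × -22.9% = -51.9%.

-51.9%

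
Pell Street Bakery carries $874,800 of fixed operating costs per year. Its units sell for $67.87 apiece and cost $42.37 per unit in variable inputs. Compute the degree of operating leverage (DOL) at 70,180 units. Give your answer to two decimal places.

1.96

Total contribution margin = 70,180 × $25.50 = $1,789,590.00.
Operating income = contribution − fixed costs = $1,789,590.00 − $874,800 = $914,790.00.
Degree of operating leverage = $1,789,590.00 / $914,790.00 = 1.9563.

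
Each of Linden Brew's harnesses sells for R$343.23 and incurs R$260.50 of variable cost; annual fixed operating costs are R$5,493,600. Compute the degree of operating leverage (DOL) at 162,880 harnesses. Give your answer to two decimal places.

1.69

At 162,880 units, contribution = 162,880 × R$82.73 = R$13,475,062.40.
Subtracting fixed costs: EBIT = R$13,475,062.40 − R$5,493,600 = R$7,981,462.40.
So DOL = total CM / EBIT = R$13,475,062.40 / R$7,981,462.40 = 1.6883.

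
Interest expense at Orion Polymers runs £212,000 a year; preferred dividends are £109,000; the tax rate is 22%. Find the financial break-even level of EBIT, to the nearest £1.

Grossing the preferred dividend up to pre-tax terms: £109,000 / (1 − 0.22) = £139,743.59.
Financial break-even EBIT = interest + D_p ÷ (1 − t) = £212,000 + £139,743.59 = £351,743.59.

£351,744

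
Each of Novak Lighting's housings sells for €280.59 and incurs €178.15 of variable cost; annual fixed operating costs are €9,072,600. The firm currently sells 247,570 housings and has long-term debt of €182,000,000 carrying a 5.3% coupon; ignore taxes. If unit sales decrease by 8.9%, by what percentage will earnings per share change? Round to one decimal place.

At 247,570 units, contribution = 247,570 × €102.44 = €25,361,070.80.
Operating income = contribution − fixed costs = €25,361,070.80 − €9,072,600 = €16,288,470.80.
Interest = €9,646,000.00, so EBIT − I = €6,642,470.80.
DCL = total CM / (EBIT − I) = €25,361,070.80 / €6,642,470.80 = 3.8180.
%ΔEPS = DCL × %ΔSales = 3.8180 × -8.9% = -34.0%.

-34.0%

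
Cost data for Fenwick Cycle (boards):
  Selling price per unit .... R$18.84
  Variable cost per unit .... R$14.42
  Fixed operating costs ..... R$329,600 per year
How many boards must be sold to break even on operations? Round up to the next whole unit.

Unit CM = price − variable cost = R$18.84 − R$14.42 = R$4.42.
Units to break even: R$329,600 ÷ R$4.42 = 74,570.14, rounded up to 74,571.

74,571 boards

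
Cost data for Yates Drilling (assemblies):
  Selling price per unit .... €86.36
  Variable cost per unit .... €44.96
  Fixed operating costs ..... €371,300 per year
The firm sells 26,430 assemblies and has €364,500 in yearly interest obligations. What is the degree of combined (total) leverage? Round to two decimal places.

3.05

Total contribution margin = 26,430 × €41.40 = €1,094,202.00.
Subtracting fixed costs: EBIT = €1,094,202.00 − €371,300 = €722,902.00. Interest = €364,500.00.
DOL = €1,094,202.00 ÷ €722,902.00 = 1.5136; DFL = €722,902.00 ÷ €358,402.00 = 2.0170.
Combined leverage = 1.5136 × 2.0170 = 3.0529.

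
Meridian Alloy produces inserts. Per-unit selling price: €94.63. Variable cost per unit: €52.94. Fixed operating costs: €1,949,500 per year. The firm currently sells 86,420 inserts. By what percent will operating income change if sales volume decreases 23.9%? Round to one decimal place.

-52.1%

At 86,420 units, contribution = 86,420 × €41.69 = €3,602,849.80.
EBIT = €3,602,849.80 − €1,949,500 = €1,653,349.80.
DOL = contribution ÷ EBIT = €3,602,849.80 ÷ €1,653,349.80 = 2.1791.
%ΔEBIT = DOL × %ΔSales = 2.1791 × -23.9% = -52.1%.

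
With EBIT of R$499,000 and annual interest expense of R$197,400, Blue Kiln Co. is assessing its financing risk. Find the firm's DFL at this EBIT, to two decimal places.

1.65

Interest = R$197,400.00.
DFL = EBIT ÷ (EBIT − I) = R$499,000 ÷ (R$499,000 − R$197,400.00) = R$499,000 ÷ R$301,600.00 = 1.6545.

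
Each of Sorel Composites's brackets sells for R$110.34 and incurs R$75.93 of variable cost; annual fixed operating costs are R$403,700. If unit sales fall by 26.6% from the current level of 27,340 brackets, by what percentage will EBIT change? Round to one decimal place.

Contribution at this volume is 27,340 × R$34.41 = R$940,769.40.
EBIT = R$940,769.40 − R$403,700 = R$537,069.40.
DOL = contribution ÷ EBIT = R$940,769.40 ÷ R$537,069.40 = 1.7517.
Operating income changes by 1.7517 × -26.6% = -46.6%.

-46.6%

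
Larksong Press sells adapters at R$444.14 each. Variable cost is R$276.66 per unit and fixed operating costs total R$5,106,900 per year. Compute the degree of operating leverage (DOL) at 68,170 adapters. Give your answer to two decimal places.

Contribution at this volume is 68,170 × R$167.48 = R$11,417,111.60.
Subtracting fixed costs: EBIT = R$11,417,111.60 − R$5,106,900 = R$6,310,211.60.
DOL = contribution ÷ EBIT = R$11,417,111.60 ÷ R$6,310,211.60 = 1.8093.

1.81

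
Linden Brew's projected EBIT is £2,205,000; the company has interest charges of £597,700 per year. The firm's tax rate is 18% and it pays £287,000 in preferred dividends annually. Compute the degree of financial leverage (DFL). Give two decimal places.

Annual interest charges come to £597,700.00.
Preferred dividends grossed up pre-tax: £287,000 / (1 − 0.18) = £350,000.00.
DFL = EBIT ÷ [EBIT − I − D_p/(1−t)] = £2,205,000 ÷ [£2,205,000 − £597,700.00 − £350,000.00] = £2,205,000 ÷ £1,257,300.00 = 1.7538.

1.75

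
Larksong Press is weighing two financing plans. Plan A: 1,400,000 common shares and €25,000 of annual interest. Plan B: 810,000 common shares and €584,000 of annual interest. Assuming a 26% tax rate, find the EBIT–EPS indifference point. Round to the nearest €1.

At indifference, (EBIT − 25,000)(1 − t)/1,400,000 = (EBIT − 584,000)(1 − t)/810,000.
The (1 − t) factor cancels: (EBIT − 25,000) × 810,000 = (EBIT − 584,000) × 1,400,000.
EBIT × (1,400,000 − 810,000) = 584,000 × 1,400,000 − 25,000 × 810,000 = 797,350,000,000, so EBIT = 797,350,000,000 ÷ 590,000 = 1,351,440.68.

€1,351,441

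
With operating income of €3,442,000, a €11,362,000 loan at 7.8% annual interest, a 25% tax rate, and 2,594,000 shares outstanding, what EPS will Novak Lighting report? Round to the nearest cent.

Pre-tax income = €3,442,000 − €886,236.00 = €2,555,764.00.
Net income = €2,555,764.00 × (1 − 0.25) = €1,916,823.00.
EPS = €1,916,823.00 ÷ 2,594,000 = €0.74.

€0.74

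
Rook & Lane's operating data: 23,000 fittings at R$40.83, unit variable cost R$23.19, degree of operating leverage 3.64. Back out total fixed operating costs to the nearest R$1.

Contribution at this volume is 23,000 × R$17.64 = R$405,720.00.
DOL = contribution / EBIT, so EBIT = R$405,720.00 / 3.64 = R$111,461.54.
Fixed costs = CM − EBIT = R$405,720.00 − R$111,461.54 = R$294,258.

R$294,258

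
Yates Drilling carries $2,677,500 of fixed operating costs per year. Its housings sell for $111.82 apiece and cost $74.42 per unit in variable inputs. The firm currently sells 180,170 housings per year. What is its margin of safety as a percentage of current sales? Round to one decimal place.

60.3%

Each unit contributes $111.82 − $74.42 = $37.40. Break-even units = $2,677,500 ÷ $37.40 = 71,590.91; break-even revenue = 71,590.91 × $111.82 = $8,005,295.45.
Current sales = 180,170 × $111.82 = $20,146,609.40.
Margin of safety = ($20,146,609.40 − $8,005,295.45) ÷ $20,146,609.40 = 60.3%.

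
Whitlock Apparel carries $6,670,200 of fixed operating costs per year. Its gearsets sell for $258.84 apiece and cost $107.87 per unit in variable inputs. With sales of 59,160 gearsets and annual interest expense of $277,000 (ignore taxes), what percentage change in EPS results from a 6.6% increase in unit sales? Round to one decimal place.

+29.7%

Contribution at this volume is 59,160 × $150.97 = $8,931,385.20.
Operating income = contribution − fixed costs = $8,931,385.20 − $6,670,200 = $2,261,185.20.
After interest of $277,000.00, pre-tax earnings = $1,984,185.20.
DCL = total CM / (EBIT − I) = $8,931,385.20 / $1,984,185.20 = 4.5013.
%ΔEPS = DCL × %ΔSales = 4.5013 × +6.6% = +29.7%.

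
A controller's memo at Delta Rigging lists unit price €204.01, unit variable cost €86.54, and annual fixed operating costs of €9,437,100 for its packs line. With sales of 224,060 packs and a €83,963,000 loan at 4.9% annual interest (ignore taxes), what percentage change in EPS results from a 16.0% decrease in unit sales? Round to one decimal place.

-33.0%

Total contribution margin = 224,060 × €117.47 = €26,320,328.20.
Subtracting fixed costs: EBIT = €26,320,328.20 − €9,437,100 = €16,883,228.20.
After interest of €4,114,187.00, pre-tax earnings = €12,769,041.20.
Degree of combined leverage = contribution ÷ (EBIT − I) = €26,320,328.20 ÷ €12,769,041.20 = 2.0613.
%ΔEPS = DCL × %ΔSales = 2.0613 × -16.0% = -33.0%.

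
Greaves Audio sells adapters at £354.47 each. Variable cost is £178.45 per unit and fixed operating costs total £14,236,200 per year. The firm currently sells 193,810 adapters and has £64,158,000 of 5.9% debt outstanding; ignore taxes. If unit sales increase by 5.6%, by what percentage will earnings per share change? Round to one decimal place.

+11.9%

At 193,810 units, contribution = 193,810 × £176.02 = £34,114,436.20.
Subtracting fixed costs: EBIT = £34,114,436.20 − £14,236,200 = £19,878,236.20.
After interest of £3,785,322.00, pre-tax earnings = £16,092,914.20.
Degree of combined leverage = contribution ÷ (EBIT − I) = £34,114,436.20 ÷ £16,092,914.20 = 2.1198.
EPS therefore changes by 2.1198 × (+5.6%) = +11.9%.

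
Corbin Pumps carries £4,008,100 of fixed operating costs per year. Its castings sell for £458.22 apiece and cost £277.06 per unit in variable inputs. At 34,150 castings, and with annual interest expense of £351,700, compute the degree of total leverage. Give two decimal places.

Total contribution margin = 34,150 × £181.16 = £6,186,614.00.
Subtracting fixed costs: EBIT = £6,186,614.00 − £4,008,100 = £2,178,514.00. Interest = £351,700.00, so EBIT − I = £1,826,814.00.
DCL = contribution ÷ (EBIT − I) = £6,186,614.00 ÷ £1,826,814.00 = 3.3866.

3.39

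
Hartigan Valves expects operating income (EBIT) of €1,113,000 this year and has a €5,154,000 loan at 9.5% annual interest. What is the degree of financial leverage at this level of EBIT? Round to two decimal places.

Interest = €489,630.00.
DFL = EBIT ÷ (EBIT − I) = €1,113,000 ÷ (€1,113,000 − €489,630.00) = €1,113,000 ÷ €623,370.00 = 1.7855.

1.79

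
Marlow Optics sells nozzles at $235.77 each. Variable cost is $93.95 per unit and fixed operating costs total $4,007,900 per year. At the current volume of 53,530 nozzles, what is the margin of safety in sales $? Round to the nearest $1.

$5,957,797

Contribution margin per unit = $235.77 − $93.95 = $141.82. Break-even units = $4,007,900 ÷ $141.82 = 28,260.47; break-even revenue = 28,260.47 × $235.77 = $6,662,971.25.
Current sales = 53,530 × $235.77 = $12,620,768.10.
Margin of safety = $12,620,768.10 − $6,662,971.25 = $5,957,797.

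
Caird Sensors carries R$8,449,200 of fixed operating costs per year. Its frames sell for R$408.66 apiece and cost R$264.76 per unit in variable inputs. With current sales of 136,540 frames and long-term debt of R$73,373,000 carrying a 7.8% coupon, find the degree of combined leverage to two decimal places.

Total contribution margin = 136,540 × R$143.90 = R$19,648,106.00.
Operating income = contribution − fixed costs = R$19,648,106.00 − R$8,449,200 = R$11,198,906.00. Interest = R$5,723,094.00.
DOL = R$19,648,106.00 ÷ R$11,198,906.00 = 1.7545; DFL = R$11,198,906.00 ÷ R$5,475,812.00 = 2.0452.
Combined leverage = 1.7545 × 2.0452 = 3.5883.

3.59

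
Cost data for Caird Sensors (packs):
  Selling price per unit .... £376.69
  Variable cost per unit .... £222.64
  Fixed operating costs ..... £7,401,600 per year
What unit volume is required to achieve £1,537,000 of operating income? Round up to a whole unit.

Unit CM = price − variable cost = £376.69 − £222.64 = £154.05.
Need Q such that Q × £154.05 − £7,401,600 = £1,537,000, i.e. Q = £8,938,600 / £154.05 = 58,024.02 → 58,025.

58,025 packs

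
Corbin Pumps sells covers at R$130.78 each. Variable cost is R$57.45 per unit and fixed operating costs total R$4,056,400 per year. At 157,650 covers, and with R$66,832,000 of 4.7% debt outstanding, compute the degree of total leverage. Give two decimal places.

2.65

Total contribution margin = 157,650 × R$73.33 = R$11,560,474.50.
Subtracting fixed costs: EBIT = R$11,560,474.50 − R$4,056,400 = R$7,504,074.50. Interest = R$3,141,104.00.
DOL = R$11,560,474.50 ÷ R$7,504,074.50 = 1.5406; DFL = R$7,504,074.50 ÷ R$4,362,970.50 = 1.7199.
DCL = DOL × DFL = 1.5406 × 1.7199 = 2.6497.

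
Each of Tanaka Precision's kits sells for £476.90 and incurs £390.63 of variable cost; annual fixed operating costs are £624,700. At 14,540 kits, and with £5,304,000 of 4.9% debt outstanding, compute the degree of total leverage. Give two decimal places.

3.39

Contribution at this volume is 14,540 × £86.27 = £1,254,365.80.
EBIT = £1,254,365.80 − £624,700 = £629,665.80. Interest = £259,896.00.
DOL = £1,254,365.80 ÷ £629,665.80 = 1.9921; DFL = £629,665.80 ÷ £369,769.80 = 1.7029.
DCL = DOL × DFL = 1.9921 × 1.7029 = 3.3923.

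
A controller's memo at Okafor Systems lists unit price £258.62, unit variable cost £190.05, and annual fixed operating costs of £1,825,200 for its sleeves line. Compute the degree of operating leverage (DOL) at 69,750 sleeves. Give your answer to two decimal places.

Contribution at this volume is 69,750 × £68.57 = £4,782,757.50.
EBIT = £4,782,757.50 − £1,825,200 = £2,957,557.50.
DOL = contribution ÷ EBIT = £4,782,757.50 ÷ £2,957,557.50 = 1.6171.

1.62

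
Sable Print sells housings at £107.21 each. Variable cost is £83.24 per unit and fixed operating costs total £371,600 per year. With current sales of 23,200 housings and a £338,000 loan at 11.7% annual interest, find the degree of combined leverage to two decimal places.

3.84

Contribution at this volume is 23,200 × £23.97 = £556,104.00.
Subtracting fixed costs: EBIT = £556,104.00 − £371,600 = £184,504.00. Interest = £39,546.00.
DOL = £556,104.00 ÷ £184,504.00 = 3.0140; DFL = £184,504.00 ÷ £144,958.00 = 1.2728.
Combined leverage = 3.0140 × 1.2728 = 3.8362.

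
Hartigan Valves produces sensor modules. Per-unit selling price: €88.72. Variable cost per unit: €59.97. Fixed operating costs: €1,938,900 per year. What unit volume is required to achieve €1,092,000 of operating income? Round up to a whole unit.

Each unit contributes €88.72 − €59.97 = €28.75.
Need Q such that Q × €28.75 − €1,938,900 = €1,092,000, i.e. Q = €3,030,900 / €28.75 = 105,422.61 → 105,423.

105,423 sensor modules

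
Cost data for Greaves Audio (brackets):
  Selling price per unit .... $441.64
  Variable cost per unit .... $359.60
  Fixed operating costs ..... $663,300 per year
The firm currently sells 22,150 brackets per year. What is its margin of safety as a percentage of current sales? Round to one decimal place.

Unit CM = price − variable cost = $441.64 − $359.60 = $82.04. Break-even units = $663,300 ÷ $82.04 = 8,085.08; break-even revenue = 8,085.08 × $441.64 = $3,570,694.93.
Actual sales revenue = 22,150 × $441.64 = $9,782,326.00.
Margin of safety = ($9,782,326.00 − $3,570,694.93) ÷ $9,782,326.00 = 63.5%.

63.5%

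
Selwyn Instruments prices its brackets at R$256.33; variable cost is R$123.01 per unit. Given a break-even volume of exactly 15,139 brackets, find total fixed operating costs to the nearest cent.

Contribution margin per unit = R$256.33 − R$123.01 = R$133.32.
Since BE = FC / CM, FC = 15,139 × R$133.32 = R$2,018,331.48.

R$2,018,331.48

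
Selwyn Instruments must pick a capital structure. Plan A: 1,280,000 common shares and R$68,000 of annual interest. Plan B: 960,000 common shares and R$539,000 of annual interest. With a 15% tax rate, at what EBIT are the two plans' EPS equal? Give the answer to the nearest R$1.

R$1,952,000

At indifference, (EBIT − 68,000)(1 − t)/1,280,000 = (EBIT − 539,000)(1 − t)/960,000.
Cancelling (1 − t) and cross-multiplying: 960,000·(EBIT − 68,000) = 1,280,000·(EBIT − 539,000).
EBIT × (1,280,000 − 960,000) = 539,000 × 1,280,000 − 68,000 × 960,000 = 624,640,000,000, so EBIT = 624,640,000,000 ÷ 320,000 = 1,952,000.00.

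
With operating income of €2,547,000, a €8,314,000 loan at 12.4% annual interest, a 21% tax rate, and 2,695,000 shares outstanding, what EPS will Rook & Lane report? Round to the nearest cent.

Interest = €1,030,936.00, so EBT = €2,547,000 − €1,030,936.00 = €1,516,064.00.
Net income = €1,516,064.00 × (1 − 0.21) = €1,197,690.56.
EPS = €1,197,690.56 ÷ 2,695,000 = €0.44.

€0.44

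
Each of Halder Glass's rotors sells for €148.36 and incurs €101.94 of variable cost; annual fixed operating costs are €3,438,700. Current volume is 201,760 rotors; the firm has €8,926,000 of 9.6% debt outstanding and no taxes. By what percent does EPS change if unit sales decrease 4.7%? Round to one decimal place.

At 201,760 units, contribution = 201,760 × €46.42 = €9,365,699.20.
EBIT = €9,365,699.20 − €3,438,700 = €5,926,999.20.
Interest = €856,896.00, so EBIT − I = €5,070,103.20.
DCL = total CM / (EBIT − I) = €9,365,699.20 / €5,070,103.20 = 1.8472.
%ΔEPS = DCL × %ΔSales = 1.8472 × -4.7% = -8.7%.

-8.7%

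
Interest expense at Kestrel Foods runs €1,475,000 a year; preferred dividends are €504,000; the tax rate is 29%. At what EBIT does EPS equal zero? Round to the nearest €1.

€2,184,859

Preferred dividends are paid after tax, so their pre-tax equivalent is €504,000 ÷ (1 − 0.29) = €709,859.15.
Financial break-even EBIT = interest + D_p ÷ (1 − t) = €1,475,000 + €709,859.15 = €2,184,859.15.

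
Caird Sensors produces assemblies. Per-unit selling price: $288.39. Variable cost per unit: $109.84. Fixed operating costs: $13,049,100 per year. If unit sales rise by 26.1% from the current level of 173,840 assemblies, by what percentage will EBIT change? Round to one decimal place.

At 173,840 units, contribution = 173,840 × $178.55 = $31,039,132.00.
EBIT = $31,039,132.00 − $13,049,100 = $17,990,032.00.
DOL = contribution ÷ EBIT = $31,039,132.00 ÷ $17,990,032.00 = 1.7254.
Operating income changes by 1.7254 × +26.1% = +45.0%.

+45.0%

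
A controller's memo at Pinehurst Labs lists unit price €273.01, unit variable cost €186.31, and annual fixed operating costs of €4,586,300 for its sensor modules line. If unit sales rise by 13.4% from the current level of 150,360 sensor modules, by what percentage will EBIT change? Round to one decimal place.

Total contribution margin = 150,360 × €86.70 = €13,036,212.00.
Operating income = contribution − fixed costs = €13,036,212.00 − €4,586,300 = €8,449,912.00.
So DOL = total CM / EBIT = €13,036,212.00 / €8,449,912.00 = 1.5428.
Operating income changes by 1.5428 × +13.4% = +20.7%.

+20.7%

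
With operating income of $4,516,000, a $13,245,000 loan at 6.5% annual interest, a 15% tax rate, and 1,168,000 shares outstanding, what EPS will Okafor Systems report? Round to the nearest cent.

Pre-tax income = $4,516,000 − $860,925.00 = $3,655,075.00.
After tax at 15%: net income = $3,655,075.00 × 0.85 = $3,106,813.75.
EPS = $3,106,813.75 ÷ 1,168,000 = $2.66.

$2.66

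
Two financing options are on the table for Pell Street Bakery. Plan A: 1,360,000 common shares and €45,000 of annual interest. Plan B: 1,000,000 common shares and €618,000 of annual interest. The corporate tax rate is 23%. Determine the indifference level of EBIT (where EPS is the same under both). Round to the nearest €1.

€2,209,667

Set EPS_A = EPS_B: (EBIT − €45,000)(1 − 0.23) ÷ 1,360,000 = (EBIT − €618,000)(1 − 0.23) ÷ 1,000,000.
Cancelling (1 − t) and cross-multiplying: 1,000,000·(EBIT − 45,000) = 1,360,000·(EBIT − 618,000).
EBIT × (1,360,000 − 1,000,000) = 618,000 × 1,360,000 − 45,000 × 1,000,000 = 795,480,000,000, so EBIT = 795,480,000,000 ÷ 360,000 = 2,209,666.67.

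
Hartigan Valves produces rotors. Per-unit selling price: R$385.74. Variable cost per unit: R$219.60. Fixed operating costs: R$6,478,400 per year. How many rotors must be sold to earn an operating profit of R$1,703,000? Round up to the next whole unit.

Each unit contributes R$385.74 − R$219.60 = R$166.14.
Need Q such that Q × R$166.14 − R$6,478,400 = R$1,703,000, i.e. Q = R$8,181,400 / R$166.14 = 49,244.01 → 49,245.

49,245 rotors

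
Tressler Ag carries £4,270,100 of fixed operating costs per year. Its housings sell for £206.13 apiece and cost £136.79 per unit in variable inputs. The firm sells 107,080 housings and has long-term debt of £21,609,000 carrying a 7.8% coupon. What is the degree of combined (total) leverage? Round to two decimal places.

5.05

At 107,080 units, contribution = 107,080 × £69.34 = £7,424,927.20.
Operating income = contribution − fixed costs = £7,424,927.20 − £4,270,100 = £3,154,827.20. Interest = £1,685,502.00.
DOL = £7,424,927.20 ÷ £3,154,827.20 = 2.3535; DFL = £3,154,827.20 ÷ £1,469,325.20 = 2.1471.
DCL = DOL × DFL = 2.3535 × 2.1471 = 5.0532.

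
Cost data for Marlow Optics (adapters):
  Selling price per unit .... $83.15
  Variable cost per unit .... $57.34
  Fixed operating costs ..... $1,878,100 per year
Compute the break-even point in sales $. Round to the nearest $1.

CM per unit = $83.15 − $57.34 = $25.81; CM ratio = $25.81 / $83.15 = 0.3104.
Break-even sales = FC ÷ CM ratio = $1,878,100 × $83.15 / $25.81 = $6,050,524.

$6,050,524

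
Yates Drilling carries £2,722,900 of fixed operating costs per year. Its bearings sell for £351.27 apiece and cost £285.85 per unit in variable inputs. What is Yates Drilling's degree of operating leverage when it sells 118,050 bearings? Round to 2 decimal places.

At 118,050 units, contribution = 118,050 × £65.42 = £7,722,831.00.
Subtracting fixed costs: EBIT = £7,722,831.00 − £2,722,900 = £4,999,931.00.
Degree of operating leverage = £7,722,831.00 / £4,999,931.00 = 1.5446.

1.54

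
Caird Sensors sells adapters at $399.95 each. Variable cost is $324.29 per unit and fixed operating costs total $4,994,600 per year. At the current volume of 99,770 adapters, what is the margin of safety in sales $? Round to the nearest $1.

Each unit contributes $399.95 − $324.29 = $75.66. Break-even units = $4,994,600 ÷ $75.66 = 66,013.75; break-even revenue = 66,013.75 × $399.95 = $26,402,197.59.
Actual sales revenue = 99,770 × $399.95 = $39,903,011.50.
Margin of safety = $39,903,011.50 − $26,402,197.59 = $13,500,814.

$13,500,814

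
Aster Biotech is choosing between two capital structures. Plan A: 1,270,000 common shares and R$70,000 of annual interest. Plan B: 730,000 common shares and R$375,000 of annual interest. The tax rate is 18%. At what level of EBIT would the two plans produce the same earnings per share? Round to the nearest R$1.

At indifference, (EBIT − 70,000)(1 − t)/1,270,000 = (EBIT − 375,000)(1 − t)/730,000.
The (1 − t) factor cancels: (EBIT − 70,000) × 730,000 = (EBIT − 375,000) × 1,270,000.
Solving, EBIT = (375,000·1,270,000 − 70,000·730,000) / (1,270,000 − 730,000) = 425,150,000,000 / 540,000 = 787,314.81.

R$787,315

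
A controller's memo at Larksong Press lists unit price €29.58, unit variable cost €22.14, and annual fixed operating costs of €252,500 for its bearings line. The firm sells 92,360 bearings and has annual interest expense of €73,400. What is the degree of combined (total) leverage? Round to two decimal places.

At 92,360 units, contribution = 92,360 × €7.44 = €687,158.40.
EBIT = €687,158.40 − €252,500 = €434,658.40. Interest = €73,400.00, so EBIT − I = €361,258.40.
DCL = contribution ÷ (EBIT − I) = €687,158.40 ÷ €361,258.40 = 1.9021.

1.90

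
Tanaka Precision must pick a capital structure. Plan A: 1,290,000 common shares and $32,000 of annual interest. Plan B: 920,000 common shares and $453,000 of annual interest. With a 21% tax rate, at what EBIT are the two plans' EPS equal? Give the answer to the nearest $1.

$1,499,811

Set EPS_A = EPS_B: (EBIT − $32,000)(1 − 0.21) ÷ 1,290,000 = (EBIT − $453,000)(1 − 0.21) ÷ 920,000.
The (1 − t) factor cancels: (EBIT − 32,000) × 920,000 = (EBIT − 453,000) × 1,290,000.
Solving, EBIT = (453,000·1,290,000 − 32,000·920,000) / (1,290,000 − 920,000) = 554,930,000,000 / 370,000 = 1,499,810.81.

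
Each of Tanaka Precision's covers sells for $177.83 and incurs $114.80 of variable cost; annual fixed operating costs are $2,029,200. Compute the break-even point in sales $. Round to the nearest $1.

$5,725,093

CM per unit = $177.83 − $114.80 = $63.03; CM ratio = $63.03 / $177.83 = 0.3544.
Break-even revenue = fixed costs × price ÷ CM = $2,029,200 × $177.83 ÷ $63.03 = $5,725,093.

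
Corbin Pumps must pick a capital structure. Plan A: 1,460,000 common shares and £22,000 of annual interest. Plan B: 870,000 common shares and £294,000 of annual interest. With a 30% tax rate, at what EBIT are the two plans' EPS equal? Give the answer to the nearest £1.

£695,085

Set EPS_A = EPS_B: (EBIT − £22,000)(1 − 0.30) ÷ 1,460,000 = (EBIT − £294,000)(1 − 0.30) ÷ 870,000.
Cancelling (1 − t) and cross-multiplying: 870,000·(EBIT − 22,000) = 1,460,000·(EBIT − 294,000).
EBIT × (1,460,000 − 870,000) = 294,000 × 1,460,000 − 22,000 × 870,000 = 410,100,000,000, so EBIT = 410,100,000,000 ÷ 590,000 = 695,084.75.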